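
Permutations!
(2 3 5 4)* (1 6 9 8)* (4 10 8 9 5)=[0, 6, 3, 4, 2, 10, 5, 7, 1, 9, 8]=(1 6 5 10 8)(2 3 4)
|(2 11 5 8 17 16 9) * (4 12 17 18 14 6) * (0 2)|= 13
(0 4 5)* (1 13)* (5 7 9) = (0 4 7 9 5)(1 13) = [4, 13, 2, 3, 7, 0, 6, 9, 8, 5, 10, 11, 12, 1]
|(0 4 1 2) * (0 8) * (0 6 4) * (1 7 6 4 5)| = |(1 2 8 4 7 6 5)| = 7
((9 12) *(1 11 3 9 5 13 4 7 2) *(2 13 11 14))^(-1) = (1 2 14)(3 11 5 12 9)(4 13 7) = [0, 2, 14, 11, 13, 12, 6, 4, 8, 3, 10, 5, 9, 7, 1]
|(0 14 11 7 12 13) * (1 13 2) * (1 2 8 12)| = |(0 14 11 7 1 13)(8 12)| = 6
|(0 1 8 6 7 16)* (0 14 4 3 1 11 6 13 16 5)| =|(0 11 6 7 5)(1 8 13 16 14 4 3)| =35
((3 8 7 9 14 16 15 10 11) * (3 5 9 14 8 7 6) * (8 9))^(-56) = [0, 1, 2, 15, 4, 7, 16, 10, 14, 9, 6, 3, 12, 13, 11, 8, 5] = (3 15 8 14 11)(5 7 10 6 16)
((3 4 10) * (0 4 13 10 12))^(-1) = (0 12 4)(3 10 13) = [12, 1, 2, 10, 0, 5, 6, 7, 8, 9, 13, 11, 4, 3]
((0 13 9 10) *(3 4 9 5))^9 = (0 5 4 10 13 3 9) = [5, 1, 2, 9, 10, 4, 6, 7, 8, 0, 13, 11, 12, 3]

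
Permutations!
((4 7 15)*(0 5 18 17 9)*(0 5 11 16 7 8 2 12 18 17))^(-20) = (18)(5 17 9) = [0, 1, 2, 3, 4, 17, 6, 7, 8, 5, 10, 11, 12, 13, 14, 15, 16, 9, 18]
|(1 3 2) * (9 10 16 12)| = 12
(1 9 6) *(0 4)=(0 4)(1 9 6)=[4, 9, 2, 3, 0, 5, 1, 7, 8, 6]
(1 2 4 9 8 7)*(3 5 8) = (1 2 4 9 3 5 8 7) = [0, 2, 4, 5, 9, 8, 6, 1, 7, 3]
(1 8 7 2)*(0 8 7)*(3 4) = (0 8)(1 7 2)(3 4) = [8, 7, 1, 4, 3, 5, 6, 2, 0]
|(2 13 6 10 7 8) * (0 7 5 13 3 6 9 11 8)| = 18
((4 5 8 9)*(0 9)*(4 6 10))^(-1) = (0 8 5 4 10 6 9) = [8, 1, 2, 3, 10, 4, 9, 7, 5, 0, 6]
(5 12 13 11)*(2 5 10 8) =(2 5 12 13 11 10 8) =[0, 1, 5, 3, 4, 12, 6, 7, 2, 9, 8, 10, 13, 11]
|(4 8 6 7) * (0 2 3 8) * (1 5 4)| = 9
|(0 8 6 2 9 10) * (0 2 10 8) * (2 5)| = |(2 9 8 6 10 5)| = 6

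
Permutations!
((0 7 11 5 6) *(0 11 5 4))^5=[4, 1, 2, 3, 11, 7, 5, 0, 8, 9, 10, 6]=(0 4 11 6 5 7)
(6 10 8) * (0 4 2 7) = (0 4 2 7)(6 10 8) = [4, 1, 7, 3, 2, 5, 10, 0, 6, 9, 8]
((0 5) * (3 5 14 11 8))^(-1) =(0 5 3 8 11 14) =[5, 1, 2, 8, 4, 3, 6, 7, 11, 9, 10, 14, 12, 13, 0]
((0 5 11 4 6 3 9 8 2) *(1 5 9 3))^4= (1 6 4 11 5)= [0, 6, 2, 3, 11, 1, 4, 7, 8, 9, 10, 5]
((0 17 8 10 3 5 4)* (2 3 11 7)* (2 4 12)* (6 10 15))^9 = (17)(2 3 5 12) = [0, 1, 3, 5, 4, 12, 6, 7, 8, 9, 10, 11, 2, 13, 14, 15, 16, 17]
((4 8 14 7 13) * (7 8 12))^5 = (4 12 7 13)(8 14) = [0, 1, 2, 3, 12, 5, 6, 13, 14, 9, 10, 11, 7, 4, 8]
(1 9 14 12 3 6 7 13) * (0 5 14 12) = (0 5 14)(1 9 12 3 6 7 13) = [5, 9, 2, 6, 4, 14, 7, 13, 8, 12, 10, 11, 3, 1, 0]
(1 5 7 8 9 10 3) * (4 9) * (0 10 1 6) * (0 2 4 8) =[10, 5, 4, 6, 9, 7, 2, 0, 8, 1, 3] =(0 10 3 6 2 4 9 1 5 7)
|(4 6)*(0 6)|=|(0 6 4)|=3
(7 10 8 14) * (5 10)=(5 10 8 14 7)=[0, 1, 2, 3, 4, 10, 6, 5, 14, 9, 8, 11, 12, 13, 7]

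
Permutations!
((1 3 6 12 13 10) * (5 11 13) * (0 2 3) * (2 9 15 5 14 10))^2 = (0 15 11 2 6 14 1 9 5 13 3 12 10) = [15, 9, 6, 12, 4, 13, 14, 7, 8, 5, 0, 2, 10, 3, 1, 11]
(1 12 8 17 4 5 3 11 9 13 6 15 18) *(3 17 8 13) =(1 12 13 6 15 18)(3 11 9)(4 5 17) =[0, 12, 2, 11, 5, 17, 15, 7, 8, 3, 10, 9, 13, 6, 14, 18, 16, 4, 1]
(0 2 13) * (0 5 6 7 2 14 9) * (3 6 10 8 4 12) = (0 14 9)(2 13 5 10 8 4 12 3 6 7) = [14, 1, 13, 6, 12, 10, 7, 2, 4, 0, 8, 11, 3, 5, 9]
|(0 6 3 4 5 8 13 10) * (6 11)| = |(0 11 6 3 4 5 8 13 10)| = 9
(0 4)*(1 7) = (0 4)(1 7) = [4, 7, 2, 3, 0, 5, 6, 1]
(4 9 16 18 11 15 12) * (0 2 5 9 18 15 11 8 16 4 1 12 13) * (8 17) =(0 2 5 9 4 18 17 8 16 15 13)(1 12) =[2, 12, 5, 3, 18, 9, 6, 7, 16, 4, 10, 11, 1, 0, 14, 13, 15, 8, 17]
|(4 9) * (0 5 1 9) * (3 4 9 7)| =6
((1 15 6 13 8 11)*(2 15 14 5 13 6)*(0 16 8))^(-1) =[13, 11, 15, 3, 4, 14, 6, 7, 16, 9, 10, 8, 12, 5, 1, 2, 0] =(0 13 5 14 1 11 8 16)(2 15)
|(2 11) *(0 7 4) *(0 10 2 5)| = 7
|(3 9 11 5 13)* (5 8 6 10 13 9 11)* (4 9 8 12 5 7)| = |(3 11 12 5 8 6 10 13)(4 9 7)| = 24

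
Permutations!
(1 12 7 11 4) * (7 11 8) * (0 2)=(0 2)(1 12 11 4)(7 8)=[2, 12, 0, 3, 1, 5, 6, 8, 7, 9, 10, 4, 11]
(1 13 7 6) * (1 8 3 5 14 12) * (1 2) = (1 13 7 6 8 3 5 14 12 2) = [0, 13, 1, 5, 4, 14, 8, 6, 3, 9, 10, 11, 2, 7, 12]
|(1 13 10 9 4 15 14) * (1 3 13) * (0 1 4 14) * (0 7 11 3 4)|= 18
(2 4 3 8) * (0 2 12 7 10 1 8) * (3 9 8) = [2, 3, 4, 0, 9, 5, 6, 10, 12, 8, 1, 11, 7] = (0 2 4 9 8 12 7 10 1 3)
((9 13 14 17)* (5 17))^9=(5 14 13 9 17)=[0, 1, 2, 3, 4, 14, 6, 7, 8, 17, 10, 11, 12, 9, 13, 15, 16, 5]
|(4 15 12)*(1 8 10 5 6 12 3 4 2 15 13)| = |(1 8 10 5 6 12 2 15 3 4 13)| = 11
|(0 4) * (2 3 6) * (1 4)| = 3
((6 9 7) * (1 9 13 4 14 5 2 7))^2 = (2 6 4 5 7 13 14) = [0, 1, 6, 3, 5, 7, 4, 13, 8, 9, 10, 11, 12, 14, 2]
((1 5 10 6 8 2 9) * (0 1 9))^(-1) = (0 2 8 6 10 5 1) = [2, 0, 8, 3, 4, 1, 10, 7, 6, 9, 5]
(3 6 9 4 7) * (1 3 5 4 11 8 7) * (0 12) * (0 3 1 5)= [12, 1, 2, 6, 5, 4, 9, 0, 7, 11, 10, 8, 3]= (0 12 3 6 9 11 8 7)(4 5)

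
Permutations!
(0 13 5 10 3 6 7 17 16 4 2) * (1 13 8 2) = [8, 13, 0, 6, 1, 10, 7, 17, 2, 9, 3, 11, 12, 5, 14, 15, 4, 16] = (0 8 2)(1 13 5 10 3 6 7 17 16 4)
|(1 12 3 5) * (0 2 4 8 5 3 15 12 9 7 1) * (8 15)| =21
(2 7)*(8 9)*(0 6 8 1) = [6, 0, 7, 3, 4, 5, 8, 2, 9, 1] = (0 6 8 9 1)(2 7)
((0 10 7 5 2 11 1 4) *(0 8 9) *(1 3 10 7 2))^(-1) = (0 9 8 4 1 5 7)(2 10 3 11) = [9, 5, 10, 11, 1, 7, 6, 0, 4, 8, 3, 2]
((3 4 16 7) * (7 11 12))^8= (3 16 12)(4 11 7)= [0, 1, 2, 16, 11, 5, 6, 4, 8, 9, 10, 7, 3, 13, 14, 15, 12]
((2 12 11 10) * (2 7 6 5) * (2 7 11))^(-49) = (2 12)(5 6 7)(10 11) = [0, 1, 12, 3, 4, 6, 7, 5, 8, 9, 11, 10, 2]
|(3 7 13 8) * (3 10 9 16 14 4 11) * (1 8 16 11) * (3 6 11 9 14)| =20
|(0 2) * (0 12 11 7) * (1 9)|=|(0 2 12 11 7)(1 9)|=10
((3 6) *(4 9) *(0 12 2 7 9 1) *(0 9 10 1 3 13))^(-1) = (0 13 6 3 4 9 1 10 7 2 12) = [13, 10, 12, 4, 9, 5, 3, 2, 8, 1, 7, 11, 0, 6]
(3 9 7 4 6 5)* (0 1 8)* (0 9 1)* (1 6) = (1 8 9 7 4)(3 6 5) = [0, 8, 2, 6, 1, 3, 5, 4, 9, 7]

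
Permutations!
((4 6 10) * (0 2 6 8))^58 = [4, 1, 8, 3, 6, 5, 0, 7, 10, 9, 2] = (0 4 6)(2 8 10)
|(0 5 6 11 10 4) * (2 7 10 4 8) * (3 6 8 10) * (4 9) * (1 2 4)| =28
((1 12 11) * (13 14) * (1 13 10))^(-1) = (1 10 14 13 11 12) = [0, 10, 2, 3, 4, 5, 6, 7, 8, 9, 14, 12, 1, 11, 13]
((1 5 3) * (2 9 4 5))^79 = (1 2 9 4 5 3) = [0, 2, 9, 1, 5, 3, 6, 7, 8, 4]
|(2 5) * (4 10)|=|(2 5)(4 10)|=2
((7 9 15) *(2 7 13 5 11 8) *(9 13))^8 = (15)(2 13 11)(5 8 7) = [0, 1, 13, 3, 4, 8, 6, 5, 7, 9, 10, 2, 12, 11, 14, 15]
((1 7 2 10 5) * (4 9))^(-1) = [0, 5, 7, 3, 9, 10, 6, 1, 8, 4, 2] = (1 5 10 2 7)(4 9)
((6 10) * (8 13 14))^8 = (8 14 13) = [0, 1, 2, 3, 4, 5, 6, 7, 14, 9, 10, 11, 12, 8, 13]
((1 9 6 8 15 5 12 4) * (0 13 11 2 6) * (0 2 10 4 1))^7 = (0 11 4 13 10)(1 12 5 15 8 6 2 9) = [11, 12, 9, 3, 13, 15, 2, 7, 6, 1, 0, 4, 5, 10, 14, 8]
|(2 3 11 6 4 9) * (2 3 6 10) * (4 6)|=6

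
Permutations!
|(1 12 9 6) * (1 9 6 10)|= 5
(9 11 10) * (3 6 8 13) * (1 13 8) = (1 13 3 6)(9 11 10) = [0, 13, 2, 6, 4, 5, 1, 7, 8, 11, 9, 10, 12, 3]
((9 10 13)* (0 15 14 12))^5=(0 15 14 12)(9 13 10)=[15, 1, 2, 3, 4, 5, 6, 7, 8, 13, 9, 11, 0, 10, 12, 14]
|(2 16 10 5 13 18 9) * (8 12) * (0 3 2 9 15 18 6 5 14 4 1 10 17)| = 60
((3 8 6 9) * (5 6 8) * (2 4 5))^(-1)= (2 3 9 6 5 4)= [0, 1, 3, 9, 2, 4, 5, 7, 8, 6]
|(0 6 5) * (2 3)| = |(0 6 5)(2 3)| = 6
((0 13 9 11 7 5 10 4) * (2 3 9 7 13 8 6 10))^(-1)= (0 4 10 6 8)(2 5 7 13 11 9 3)= [4, 1, 5, 2, 10, 7, 8, 13, 0, 3, 6, 9, 12, 11]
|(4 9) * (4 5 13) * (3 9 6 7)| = 7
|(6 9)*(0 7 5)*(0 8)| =4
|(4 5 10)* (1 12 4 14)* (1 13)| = 7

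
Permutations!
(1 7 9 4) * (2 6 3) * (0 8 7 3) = (0 8 7 9 4 1 3 2 6) = [8, 3, 6, 2, 1, 5, 0, 9, 7, 4]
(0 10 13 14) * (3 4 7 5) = [10, 1, 2, 4, 7, 3, 6, 5, 8, 9, 13, 11, 12, 14, 0] = (0 10 13 14)(3 4 7 5)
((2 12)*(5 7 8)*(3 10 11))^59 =[0, 1, 12, 11, 4, 8, 6, 5, 7, 9, 3, 10, 2] =(2 12)(3 11 10)(5 8 7)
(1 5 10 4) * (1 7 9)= [0, 5, 2, 3, 7, 10, 6, 9, 8, 1, 4]= (1 5 10 4 7 9)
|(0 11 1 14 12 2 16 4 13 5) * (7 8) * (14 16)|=|(0 11 1 16 4 13 5)(2 14 12)(7 8)|=42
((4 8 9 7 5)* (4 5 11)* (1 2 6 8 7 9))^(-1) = [0, 8, 1, 3, 11, 5, 2, 4, 6, 9, 10, 7] = (1 8 6 2)(4 11 7)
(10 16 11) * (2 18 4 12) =(2 18 4 12)(10 16 11) =[0, 1, 18, 3, 12, 5, 6, 7, 8, 9, 16, 10, 2, 13, 14, 15, 11, 17, 4]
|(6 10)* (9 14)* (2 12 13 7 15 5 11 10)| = 18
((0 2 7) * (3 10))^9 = (3 10) = [0, 1, 2, 10, 4, 5, 6, 7, 8, 9, 3]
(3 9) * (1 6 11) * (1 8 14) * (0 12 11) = (0 12 11 8 14 1 6)(3 9) = [12, 6, 2, 9, 4, 5, 0, 7, 14, 3, 10, 8, 11, 13, 1]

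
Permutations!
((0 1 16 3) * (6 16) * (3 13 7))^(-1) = (0 3 7 13 16 6 1) = [3, 0, 2, 7, 4, 5, 1, 13, 8, 9, 10, 11, 12, 16, 14, 15, 6]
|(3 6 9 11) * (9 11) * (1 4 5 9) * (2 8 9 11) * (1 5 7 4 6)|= 8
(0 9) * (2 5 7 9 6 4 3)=(0 6 4 3 2 5 7 9)=[6, 1, 5, 2, 3, 7, 4, 9, 8, 0]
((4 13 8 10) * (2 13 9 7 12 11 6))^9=(2 6 11 12 7 9 4 10 8 13)=[0, 1, 6, 3, 10, 5, 11, 9, 13, 4, 8, 12, 7, 2]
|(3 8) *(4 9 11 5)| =|(3 8)(4 9 11 5)| =4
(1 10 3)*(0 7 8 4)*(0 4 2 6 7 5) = (0 5)(1 10 3)(2 6 7 8) = [5, 10, 6, 1, 4, 0, 7, 8, 2, 9, 3]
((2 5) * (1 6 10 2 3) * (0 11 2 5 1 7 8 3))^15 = [11, 6, 1, 3, 4, 0, 10, 7, 8, 9, 5, 2] = (0 11 2 1 6 10 5)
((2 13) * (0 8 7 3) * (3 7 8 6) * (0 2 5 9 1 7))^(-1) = [7, 9, 3, 6, 4, 13, 0, 1, 8, 5, 10, 11, 12, 2] = (0 7 1 9 5 13 2 3 6)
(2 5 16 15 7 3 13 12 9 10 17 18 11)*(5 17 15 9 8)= (2 17 18 11)(3 13 12 8 5 16 9 10 15 7)= [0, 1, 17, 13, 4, 16, 6, 3, 5, 10, 15, 2, 8, 12, 14, 7, 9, 18, 11]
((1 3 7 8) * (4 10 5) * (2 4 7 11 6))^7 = [0, 5, 3, 7, 11, 2, 1, 4, 10, 9, 6, 8] = (1 5 2 3 7 4 11 8 10 6)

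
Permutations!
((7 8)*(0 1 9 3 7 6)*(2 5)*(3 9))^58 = [8, 6, 2, 0, 4, 5, 7, 1, 3, 9] = (9)(0 8 3)(1 6 7)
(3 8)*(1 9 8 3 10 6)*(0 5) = [5, 9, 2, 3, 4, 0, 1, 7, 10, 8, 6] = (0 5)(1 9 8 10 6)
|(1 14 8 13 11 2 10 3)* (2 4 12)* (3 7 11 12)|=11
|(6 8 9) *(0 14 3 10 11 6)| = |(0 14 3 10 11 6 8 9)| = 8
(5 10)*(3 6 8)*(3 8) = (3 6)(5 10) = [0, 1, 2, 6, 4, 10, 3, 7, 8, 9, 5]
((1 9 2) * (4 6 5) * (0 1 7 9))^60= (9)= [0, 1, 2, 3, 4, 5, 6, 7, 8, 9]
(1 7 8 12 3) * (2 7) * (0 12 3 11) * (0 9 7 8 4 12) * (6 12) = [0, 2, 8, 1, 6, 5, 12, 4, 3, 7, 10, 9, 11] = (1 2 8 3)(4 6 12 11 9 7)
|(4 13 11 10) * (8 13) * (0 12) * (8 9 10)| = 6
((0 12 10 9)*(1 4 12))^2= (0 4 10)(1 12 9)= [4, 12, 2, 3, 10, 5, 6, 7, 8, 1, 0, 11, 9]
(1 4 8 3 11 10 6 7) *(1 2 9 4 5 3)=(1 5 3 11 10 6 7 2 9 4 8)=[0, 5, 9, 11, 8, 3, 7, 2, 1, 4, 6, 10]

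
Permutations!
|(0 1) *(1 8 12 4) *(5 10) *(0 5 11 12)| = 6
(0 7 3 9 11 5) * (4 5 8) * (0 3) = (0 7)(3 9 11 8 4 5) = [7, 1, 2, 9, 5, 3, 6, 0, 4, 11, 10, 8]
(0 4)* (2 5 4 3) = (0 3 2 5 4) = [3, 1, 5, 2, 0, 4]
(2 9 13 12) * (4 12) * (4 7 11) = (2 9 13 7 11 4 12) = [0, 1, 9, 3, 12, 5, 6, 11, 8, 13, 10, 4, 2, 7]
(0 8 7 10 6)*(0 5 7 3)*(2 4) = [8, 1, 4, 0, 2, 7, 5, 10, 3, 9, 6] = (0 8 3)(2 4)(5 7 10 6)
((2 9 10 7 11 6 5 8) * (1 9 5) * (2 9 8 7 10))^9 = (1 8 9 2 5 7 11 6) = [0, 8, 5, 3, 4, 7, 1, 11, 9, 2, 10, 6]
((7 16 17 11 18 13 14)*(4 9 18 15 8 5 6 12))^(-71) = [0, 1, 2, 3, 12, 8, 5, 14, 15, 4, 10, 17, 6, 18, 13, 11, 7, 16, 9] = (4 12 6 5 8 15 11 17 16 7 14 13 18 9)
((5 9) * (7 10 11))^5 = (5 9)(7 11 10) = [0, 1, 2, 3, 4, 9, 6, 11, 8, 5, 7, 10]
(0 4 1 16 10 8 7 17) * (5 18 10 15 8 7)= (0 4 1 16 15 8 5 18 10 7 17)= [4, 16, 2, 3, 1, 18, 6, 17, 5, 9, 7, 11, 12, 13, 14, 8, 15, 0, 10]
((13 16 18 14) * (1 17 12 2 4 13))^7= (1 18 13 2 17 14 16 4 12)= [0, 18, 17, 3, 12, 5, 6, 7, 8, 9, 10, 11, 1, 2, 16, 15, 4, 14, 13]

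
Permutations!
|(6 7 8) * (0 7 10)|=|(0 7 8 6 10)|=5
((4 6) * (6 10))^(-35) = [0, 1, 2, 3, 10, 5, 4, 7, 8, 9, 6] = (4 10 6)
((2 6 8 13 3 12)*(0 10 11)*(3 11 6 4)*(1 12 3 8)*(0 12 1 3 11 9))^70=(0 11 8 10 12 13 6 2 9 3 4)=[11, 1, 9, 4, 0, 5, 2, 7, 10, 3, 12, 8, 13, 6]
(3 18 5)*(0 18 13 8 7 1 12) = (0 18 5 3 13 8 7 1 12) = [18, 12, 2, 13, 4, 3, 6, 1, 7, 9, 10, 11, 0, 8, 14, 15, 16, 17, 5]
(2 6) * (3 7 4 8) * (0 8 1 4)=(0 8 3 7)(1 4)(2 6)=[8, 4, 6, 7, 1, 5, 2, 0, 3]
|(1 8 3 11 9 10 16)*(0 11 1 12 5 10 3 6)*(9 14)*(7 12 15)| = 24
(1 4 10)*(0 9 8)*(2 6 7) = (0 9 8)(1 4 10)(2 6 7) = [9, 4, 6, 3, 10, 5, 7, 2, 0, 8, 1]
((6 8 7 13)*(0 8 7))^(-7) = (0 8)(6 13 7) = [8, 1, 2, 3, 4, 5, 13, 6, 0, 9, 10, 11, 12, 7]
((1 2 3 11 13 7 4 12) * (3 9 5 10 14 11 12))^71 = (1 12 3 4 7 13 11 14 10 5 9 2) = [0, 12, 1, 4, 7, 9, 6, 13, 8, 2, 5, 14, 3, 11, 10]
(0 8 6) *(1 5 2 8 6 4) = (0 6)(1 5 2 8 4) = [6, 5, 8, 3, 1, 2, 0, 7, 4]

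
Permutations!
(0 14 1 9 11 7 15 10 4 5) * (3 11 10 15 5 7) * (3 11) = (15)(0 14 1 9 10 4 7 5) = [14, 9, 2, 3, 7, 0, 6, 5, 8, 10, 4, 11, 12, 13, 1, 15]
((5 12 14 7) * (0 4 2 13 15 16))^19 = (0 4 2 13 15 16)(5 7 14 12) = [4, 1, 13, 3, 2, 7, 6, 14, 8, 9, 10, 11, 5, 15, 12, 16, 0]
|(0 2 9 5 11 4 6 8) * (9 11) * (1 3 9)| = 12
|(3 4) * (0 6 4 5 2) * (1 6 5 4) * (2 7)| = 4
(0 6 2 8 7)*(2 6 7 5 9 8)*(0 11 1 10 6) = (0 7 11 1 10 6)(5 9 8) = [7, 10, 2, 3, 4, 9, 0, 11, 5, 8, 6, 1]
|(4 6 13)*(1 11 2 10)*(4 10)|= 7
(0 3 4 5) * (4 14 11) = (0 3 14 11 4 5) = [3, 1, 2, 14, 5, 0, 6, 7, 8, 9, 10, 4, 12, 13, 11]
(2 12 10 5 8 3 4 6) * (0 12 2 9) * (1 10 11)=[12, 10, 2, 4, 6, 8, 9, 7, 3, 0, 5, 1, 11]=(0 12 11 1 10 5 8 3 4 6 9)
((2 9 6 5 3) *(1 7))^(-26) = (2 3 5 6 9) = [0, 1, 3, 5, 4, 6, 9, 7, 8, 2]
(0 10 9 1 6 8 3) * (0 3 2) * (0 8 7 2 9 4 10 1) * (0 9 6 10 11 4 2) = (0 1 10 2 8 6 7)(4 11) = [1, 10, 8, 3, 11, 5, 7, 0, 6, 9, 2, 4]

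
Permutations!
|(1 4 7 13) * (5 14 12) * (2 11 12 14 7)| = |(14)(1 4 2 11 12 5 7 13)| = 8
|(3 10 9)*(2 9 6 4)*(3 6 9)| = 6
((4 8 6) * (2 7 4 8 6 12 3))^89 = (2 12 6 7 3 8 4) = [0, 1, 12, 8, 2, 5, 7, 3, 4, 9, 10, 11, 6]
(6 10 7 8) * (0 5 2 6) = (0 5 2 6 10 7 8) = [5, 1, 6, 3, 4, 2, 10, 8, 0, 9, 7]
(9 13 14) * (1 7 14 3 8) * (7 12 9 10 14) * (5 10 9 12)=[0, 5, 2, 8, 4, 10, 6, 7, 1, 13, 14, 11, 12, 3, 9]=(1 5 10 14 9 13 3 8)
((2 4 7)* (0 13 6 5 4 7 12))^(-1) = (0 12 4 5 6 13)(2 7) = [12, 1, 7, 3, 5, 6, 13, 2, 8, 9, 10, 11, 4, 0]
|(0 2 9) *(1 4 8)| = 3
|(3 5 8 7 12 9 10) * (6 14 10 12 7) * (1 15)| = 6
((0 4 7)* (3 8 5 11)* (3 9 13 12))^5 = (0 7 4)(3 13 11 8 12 9 5) = [7, 1, 2, 13, 0, 3, 6, 4, 12, 5, 10, 8, 9, 11]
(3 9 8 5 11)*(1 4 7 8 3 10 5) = (1 4 7 8)(3 9)(5 11 10) = [0, 4, 2, 9, 7, 11, 6, 8, 1, 3, 5, 10]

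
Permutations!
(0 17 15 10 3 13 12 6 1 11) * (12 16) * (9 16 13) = [17, 11, 2, 9, 4, 5, 1, 7, 8, 16, 3, 0, 6, 13, 14, 10, 12, 15] = (0 17 15 10 3 9 16 12 6 1 11)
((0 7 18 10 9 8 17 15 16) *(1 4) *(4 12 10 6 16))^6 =(0 7 18 6 16)(1 15 8 10)(4 17 9 12) =[7, 15, 2, 3, 17, 5, 16, 18, 10, 12, 1, 11, 4, 13, 14, 8, 0, 9, 6]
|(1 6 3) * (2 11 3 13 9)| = |(1 6 13 9 2 11 3)| = 7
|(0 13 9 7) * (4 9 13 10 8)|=|(13)(0 10 8 4 9 7)|=6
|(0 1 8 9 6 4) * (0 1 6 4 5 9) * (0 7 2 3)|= 10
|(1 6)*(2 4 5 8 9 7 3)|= 14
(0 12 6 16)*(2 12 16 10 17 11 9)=(0 16)(2 12 6 10 17 11 9)=[16, 1, 12, 3, 4, 5, 10, 7, 8, 2, 17, 9, 6, 13, 14, 15, 0, 11]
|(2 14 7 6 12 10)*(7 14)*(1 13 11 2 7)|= 4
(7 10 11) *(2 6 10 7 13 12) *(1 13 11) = (1 13 12 2 6 10) = [0, 13, 6, 3, 4, 5, 10, 7, 8, 9, 1, 11, 2, 12]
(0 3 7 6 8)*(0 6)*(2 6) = (0 3 7)(2 6 8) = [3, 1, 6, 7, 4, 5, 8, 0, 2]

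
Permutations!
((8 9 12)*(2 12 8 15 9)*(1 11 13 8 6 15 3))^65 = (1 13 2 3 11 8 12)(6 9 15) = [0, 13, 3, 11, 4, 5, 9, 7, 12, 15, 10, 8, 1, 2, 14, 6]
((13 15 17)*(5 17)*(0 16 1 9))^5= (0 16 1 9)(5 17 13 15)= [16, 9, 2, 3, 4, 17, 6, 7, 8, 0, 10, 11, 12, 15, 14, 5, 1, 13]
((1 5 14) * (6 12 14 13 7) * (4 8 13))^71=[0, 14, 2, 3, 5, 1, 7, 13, 4, 9, 10, 11, 6, 8, 12]=(1 14 12 6 7 13 8 4 5)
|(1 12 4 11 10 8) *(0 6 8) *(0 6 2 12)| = |(0 2 12 4 11 10 6 8 1)| = 9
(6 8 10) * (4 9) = (4 9)(6 8 10) = [0, 1, 2, 3, 9, 5, 8, 7, 10, 4, 6]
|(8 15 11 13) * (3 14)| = |(3 14)(8 15 11 13)| = 4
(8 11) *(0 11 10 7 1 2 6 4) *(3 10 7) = [11, 2, 6, 10, 0, 5, 4, 1, 7, 9, 3, 8] = (0 11 8 7 1 2 6 4)(3 10)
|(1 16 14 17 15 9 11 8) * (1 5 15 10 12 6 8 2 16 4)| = 12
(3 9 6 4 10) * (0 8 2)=(0 8 2)(3 9 6 4 10)=[8, 1, 0, 9, 10, 5, 4, 7, 2, 6, 3]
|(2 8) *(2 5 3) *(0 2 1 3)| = |(0 2 8 5)(1 3)| = 4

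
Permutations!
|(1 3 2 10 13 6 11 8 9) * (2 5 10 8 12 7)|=12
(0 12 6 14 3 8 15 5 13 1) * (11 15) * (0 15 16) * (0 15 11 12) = [0, 11, 2, 8, 4, 13, 14, 7, 12, 9, 10, 16, 6, 1, 3, 5, 15] = (1 11 16 15 5 13)(3 8 12 6 14)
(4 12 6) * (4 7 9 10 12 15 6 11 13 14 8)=(4 15 6 7 9 10 12 11 13 14 8)=[0, 1, 2, 3, 15, 5, 7, 9, 4, 10, 12, 13, 11, 14, 8, 6]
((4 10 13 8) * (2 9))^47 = (2 9)(4 8 13 10) = [0, 1, 9, 3, 8, 5, 6, 7, 13, 2, 4, 11, 12, 10]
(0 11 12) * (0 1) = (0 11 12 1) = [11, 0, 2, 3, 4, 5, 6, 7, 8, 9, 10, 12, 1]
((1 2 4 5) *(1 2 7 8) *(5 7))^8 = (1 2 7)(4 8 5) = [0, 2, 7, 3, 8, 4, 6, 1, 5]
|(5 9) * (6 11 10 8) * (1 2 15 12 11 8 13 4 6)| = |(1 2 15 12 11 10 13 4 6 8)(5 9)| = 10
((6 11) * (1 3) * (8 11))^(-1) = (1 3)(6 11 8) = [0, 3, 2, 1, 4, 5, 11, 7, 6, 9, 10, 8]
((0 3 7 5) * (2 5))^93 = (0 2 3 5 7) = [2, 1, 3, 5, 4, 7, 6, 0]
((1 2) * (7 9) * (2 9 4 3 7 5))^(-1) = (1 2 5 9)(3 4 7) = [0, 2, 5, 4, 7, 9, 6, 3, 8, 1]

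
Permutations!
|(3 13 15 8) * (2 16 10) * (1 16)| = |(1 16 10 2)(3 13 15 8)| = 4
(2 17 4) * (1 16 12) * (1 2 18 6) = (1 16 12 2 17 4 18 6) = [0, 16, 17, 3, 18, 5, 1, 7, 8, 9, 10, 11, 2, 13, 14, 15, 12, 4, 6]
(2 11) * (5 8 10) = (2 11)(5 8 10) = [0, 1, 11, 3, 4, 8, 6, 7, 10, 9, 5, 2]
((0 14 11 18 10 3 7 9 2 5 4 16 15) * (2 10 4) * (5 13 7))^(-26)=(0 11 4 15 14 18 16)(2 7 10 5 13 9 3)=[11, 1, 7, 2, 15, 13, 6, 10, 8, 3, 5, 4, 12, 9, 18, 14, 0, 17, 16]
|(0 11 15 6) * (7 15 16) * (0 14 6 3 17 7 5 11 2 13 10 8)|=60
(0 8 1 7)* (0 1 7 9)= (0 8 7 1 9)= [8, 9, 2, 3, 4, 5, 6, 1, 7, 0]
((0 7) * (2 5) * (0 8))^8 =(0 8 7) =[8, 1, 2, 3, 4, 5, 6, 0, 7]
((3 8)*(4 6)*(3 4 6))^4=(3 8 4)=[0, 1, 2, 8, 3, 5, 6, 7, 4]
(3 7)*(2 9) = (2 9)(3 7) = [0, 1, 9, 7, 4, 5, 6, 3, 8, 2]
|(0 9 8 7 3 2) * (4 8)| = |(0 9 4 8 7 3 2)| = 7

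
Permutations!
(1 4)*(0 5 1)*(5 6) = (0 6 5 1 4) = [6, 4, 2, 3, 0, 1, 5]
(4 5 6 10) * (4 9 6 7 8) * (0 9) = (0 9 6 10)(4 5 7 8) = [9, 1, 2, 3, 5, 7, 10, 8, 4, 6, 0]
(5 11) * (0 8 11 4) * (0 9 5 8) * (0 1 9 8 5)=(0 1 9)(4 8 11 5)=[1, 9, 2, 3, 8, 4, 6, 7, 11, 0, 10, 5]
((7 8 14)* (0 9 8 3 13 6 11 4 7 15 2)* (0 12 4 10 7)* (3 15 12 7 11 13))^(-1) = (0 4 12 14 8 9)(2 15 7)(6 13)(10 11) = [4, 1, 15, 3, 12, 5, 13, 2, 9, 0, 11, 10, 14, 6, 8, 7]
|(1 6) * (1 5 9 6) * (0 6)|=|(0 6 5 9)|=4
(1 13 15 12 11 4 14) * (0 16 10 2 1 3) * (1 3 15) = (0 16 10 2 3)(1 13)(4 14 15 12 11) = [16, 13, 3, 0, 14, 5, 6, 7, 8, 9, 2, 4, 11, 1, 15, 12, 10]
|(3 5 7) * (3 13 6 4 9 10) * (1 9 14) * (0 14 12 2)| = 13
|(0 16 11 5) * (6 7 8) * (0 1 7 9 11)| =|(0 16)(1 7 8 6 9 11 5)| =14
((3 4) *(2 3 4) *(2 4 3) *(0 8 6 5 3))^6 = [0, 1, 2, 3, 4, 5, 6, 7, 8] = (8)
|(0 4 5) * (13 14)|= 6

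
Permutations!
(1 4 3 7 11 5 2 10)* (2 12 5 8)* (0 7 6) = (0 7 11 8 2 10 1 4 3 6)(5 12) = [7, 4, 10, 6, 3, 12, 0, 11, 2, 9, 1, 8, 5]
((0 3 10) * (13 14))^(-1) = (0 10 3)(13 14) = [10, 1, 2, 0, 4, 5, 6, 7, 8, 9, 3, 11, 12, 14, 13]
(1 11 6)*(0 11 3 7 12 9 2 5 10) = (0 11 6 1 3 7 12 9 2 5 10) = [11, 3, 5, 7, 4, 10, 1, 12, 8, 2, 0, 6, 9]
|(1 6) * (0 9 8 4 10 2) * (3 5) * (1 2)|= |(0 9 8 4 10 1 6 2)(3 5)|= 8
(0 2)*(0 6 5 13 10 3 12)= (0 2 6 5 13 10 3 12)= [2, 1, 6, 12, 4, 13, 5, 7, 8, 9, 3, 11, 0, 10]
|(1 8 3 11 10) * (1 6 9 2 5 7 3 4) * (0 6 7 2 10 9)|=|(0 6)(1 8 4)(2 5)(3 11 9 10 7)|=30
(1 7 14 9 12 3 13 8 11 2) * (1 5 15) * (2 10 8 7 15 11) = (1 15)(2 5 11 10 8)(3 13 7 14 9 12) = [0, 15, 5, 13, 4, 11, 6, 14, 2, 12, 8, 10, 3, 7, 9, 1]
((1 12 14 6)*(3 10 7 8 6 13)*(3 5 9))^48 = (1 5 7 12 9 8 14 3 6 13 10) = [0, 5, 2, 6, 4, 7, 13, 12, 14, 8, 1, 11, 9, 10, 3]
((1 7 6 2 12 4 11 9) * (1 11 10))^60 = [0, 12, 1, 3, 6, 5, 10, 4, 8, 9, 2, 11, 7] = (1 12 7 4 6 10 2)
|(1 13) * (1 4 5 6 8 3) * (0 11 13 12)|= 10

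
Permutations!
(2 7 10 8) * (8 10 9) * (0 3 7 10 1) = (0 3 7 9 8 2 10 1) = [3, 0, 10, 7, 4, 5, 6, 9, 2, 8, 1]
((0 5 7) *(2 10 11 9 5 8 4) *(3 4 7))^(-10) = (0 7 8)(2 5 10 3 11 4 9) = [7, 1, 5, 11, 9, 10, 6, 8, 0, 2, 3, 4]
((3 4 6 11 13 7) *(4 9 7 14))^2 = (3 7 9)(4 11 14 6 13) = [0, 1, 2, 7, 11, 5, 13, 9, 8, 3, 10, 14, 12, 4, 6]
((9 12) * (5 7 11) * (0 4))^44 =(12)(5 11 7) =[0, 1, 2, 3, 4, 11, 6, 5, 8, 9, 10, 7, 12]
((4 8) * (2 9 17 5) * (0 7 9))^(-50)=[5, 1, 17, 3, 4, 9, 6, 2, 8, 0, 10, 11, 12, 13, 14, 15, 16, 7]=(0 5 9)(2 17 7)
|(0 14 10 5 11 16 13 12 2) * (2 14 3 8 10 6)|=|(0 3 8 10 5 11 16 13 12 14 6 2)|=12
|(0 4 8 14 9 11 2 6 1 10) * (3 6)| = 11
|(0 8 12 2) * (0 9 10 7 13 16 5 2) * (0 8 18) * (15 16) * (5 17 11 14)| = |(0 18)(2 9 10 7 13 15 16 17 11 14 5)(8 12)| = 22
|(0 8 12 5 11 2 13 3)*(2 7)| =9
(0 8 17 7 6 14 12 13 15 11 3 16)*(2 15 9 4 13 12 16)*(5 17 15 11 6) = (0 8 15 6 14 16)(2 11 3)(4 13 9)(5 17 7) = [8, 1, 11, 2, 13, 17, 14, 5, 15, 4, 10, 3, 12, 9, 16, 6, 0, 7]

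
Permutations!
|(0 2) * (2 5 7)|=4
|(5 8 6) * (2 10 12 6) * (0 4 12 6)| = 15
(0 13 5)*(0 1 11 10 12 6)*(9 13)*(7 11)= [9, 7, 2, 3, 4, 1, 0, 11, 8, 13, 12, 10, 6, 5]= (0 9 13 5 1 7 11 10 12 6)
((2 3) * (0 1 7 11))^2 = (0 7)(1 11) = [7, 11, 2, 3, 4, 5, 6, 0, 8, 9, 10, 1]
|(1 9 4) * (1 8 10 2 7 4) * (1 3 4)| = |(1 9 3 4 8 10 2 7)| = 8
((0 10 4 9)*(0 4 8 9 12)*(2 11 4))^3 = (0 9 4 10 2 12 8 11) = [9, 1, 12, 3, 10, 5, 6, 7, 11, 4, 2, 0, 8]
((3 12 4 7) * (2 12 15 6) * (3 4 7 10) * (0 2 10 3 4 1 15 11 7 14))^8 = [0, 1, 2, 3, 4, 5, 6, 7, 8, 9, 10, 11, 12, 13, 14, 15] = (15)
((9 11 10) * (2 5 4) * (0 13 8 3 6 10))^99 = (0 3 9 13 6 11 8 10) = [3, 1, 2, 9, 4, 5, 11, 7, 10, 13, 0, 8, 12, 6]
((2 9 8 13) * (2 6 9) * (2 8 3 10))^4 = (2 9 8 3 13 10 6) = [0, 1, 9, 13, 4, 5, 2, 7, 3, 8, 6, 11, 12, 10]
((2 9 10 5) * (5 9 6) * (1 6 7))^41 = (1 6 5 2 7)(9 10) = [0, 6, 7, 3, 4, 2, 5, 1, 8, 10, 9]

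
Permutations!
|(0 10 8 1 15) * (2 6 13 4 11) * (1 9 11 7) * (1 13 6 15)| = |(0 10 8 9 11 2 15)(4 7 13)| = 21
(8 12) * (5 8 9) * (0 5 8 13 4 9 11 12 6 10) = [5, 1, 2, 3, 9, 13, 10, 7, 6, 8, 0, 12, 11, 4] = (0 5 13 4 9 8 6 10)(11 12)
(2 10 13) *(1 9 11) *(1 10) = (1 9 11 10 13 2) = [0, 9, 1, 3, 4, 5, 6, 7, 8, 11, 13, 10, 12, 2]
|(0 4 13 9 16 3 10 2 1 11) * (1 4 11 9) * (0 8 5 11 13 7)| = 30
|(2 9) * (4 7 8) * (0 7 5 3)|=|(0 7 8 4 5 3)(2 9)|=6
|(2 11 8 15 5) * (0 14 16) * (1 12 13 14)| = 30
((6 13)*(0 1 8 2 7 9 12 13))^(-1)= (0 6 13 12 9 7 2 8 1)= [6, 0, 8, 3, 4, 5, 13, 2, 1, 7, 10, 11, 9, 12]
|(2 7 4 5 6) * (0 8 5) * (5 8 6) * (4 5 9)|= 7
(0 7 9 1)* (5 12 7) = [5, 0, 2, 3, 4, 12, 6, 9, 8, 1, 10, 11, 7] = (0 5 12 7 9 1)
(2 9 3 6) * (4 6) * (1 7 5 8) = (1 7 5 8)(2 9 3 4 6) = [0, 7, 9, 4, 6, 8, 2, 5, 1, 3]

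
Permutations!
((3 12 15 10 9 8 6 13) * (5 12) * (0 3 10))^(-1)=(0 15 12 5 3)(6 8 9 10 13)=[15, 1, 2, 0, 4, 3, 8, 7, 9, 10, 13, 11, 5, 6, 14, 12]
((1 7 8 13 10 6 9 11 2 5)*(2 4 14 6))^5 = (14)(1 2 13 7 5 10 8) = [0, 2, 13, 3, 4, 10, 6, 5, 1, 9, 8, 11, 12, 7, 14]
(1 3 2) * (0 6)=[6, 3, 1, 2, 4, 5, 0]=(0 6)(1 3 2)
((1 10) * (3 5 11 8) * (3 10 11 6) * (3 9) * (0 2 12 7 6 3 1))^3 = [7, 10, 6, 5, 4, 3, 11, 1, 2, 8, 12, 0, 9] = (0 7 1 10 12 9 8 2 6 11)(3 5)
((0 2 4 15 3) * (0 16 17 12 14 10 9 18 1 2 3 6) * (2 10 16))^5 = (0 6 15 4 2 3)(1 10 9 18)(12 14 16 17) = [6, 10, 3, 0, 2, 5, 15, 7, 8, 18, 9, 11, 14, 13, 16, 4, 17, 12, 1]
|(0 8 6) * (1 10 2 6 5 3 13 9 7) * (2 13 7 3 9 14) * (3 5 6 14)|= 30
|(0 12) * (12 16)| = |(0 16 12)| = 3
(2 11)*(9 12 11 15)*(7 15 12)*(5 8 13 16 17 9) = (2 12 11)(5 8 13 16 17 9 7 15) = [0, 1, 12, 3, 4, 8, 6, 15, 13, 7, 10, 2, 11, 16, 14, 5, 17, 9]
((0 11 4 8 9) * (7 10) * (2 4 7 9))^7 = (0 7 9 11 10)(2 4 8) = [7, 1, 4, 3, 8, 5, 6, 9, 2, 11, 0, 10]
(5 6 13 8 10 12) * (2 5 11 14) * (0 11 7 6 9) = (0 11 14 2 5 9)(6 13 8 10 12 7) = [11, 1, 5, 3, 4, 9, 13, 6, 10, 0, 12, 14, 7, 8, 2]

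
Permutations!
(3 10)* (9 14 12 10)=(3 9 14 12 10)=[0, 1, 2, 9, 4, 5, 6, 7, 8, 14, 3, 11, 10, 13, 12]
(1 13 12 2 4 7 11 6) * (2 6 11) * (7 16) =(1 13 12 6)(2 4 16 7) =[0, 13, 4, 3, 16, 5, 1, 2, 8, 9, 10, 11, 6, 12, 14, 15, 7]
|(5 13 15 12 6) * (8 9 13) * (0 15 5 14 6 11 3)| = |(0 15 12 11 3)(5 8 9 13)(6 14)| = 20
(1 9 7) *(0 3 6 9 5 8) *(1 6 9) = (0 3 9 7 6 1 5 8) = [3, 5, 2, 9, 4, 8, 1, 6, 0, 7]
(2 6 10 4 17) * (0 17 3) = (0 17 2 6 10 4 3) = [17, 1, 6, 0, 3, 5, 10, 7, 8, 9, 4, 11, 12, 13, 14, 15, 16, 2]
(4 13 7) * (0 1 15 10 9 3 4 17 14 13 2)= [1, 15, 0, 4, 2, 5, 6, 17, 8, 3, 9, 11, 12, 7, 13, 10, 16, 14]= (0 1 15 10 9 3 4 2)(7 17 14 13)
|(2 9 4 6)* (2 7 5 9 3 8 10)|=|(2 3 8 10)(4 6 7 5 9)|=20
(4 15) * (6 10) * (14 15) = (4 14 15)(6 10) = [0, 1, 2, 3, 14, 5, 10, 7, 8, 9, 6, 11, 12, 13, 15, 4]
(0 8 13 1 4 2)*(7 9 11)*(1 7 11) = [8, 4, 0, 3, 2, 5, 6, 9, 13, 1, 10, 11, 12, 7] = (0 8 13 7 9 1 4 2)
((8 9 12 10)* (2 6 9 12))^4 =(2 6 9)(8 12 10) =[0, 1, 6, 3, 4, 5, 9, 7, 12, 2, 8, 11, 10]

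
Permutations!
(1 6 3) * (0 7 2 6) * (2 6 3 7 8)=(0 8 2 3 1)(6 7)=[8, 0, 3, 1, 4, 5, 7, 6, 2]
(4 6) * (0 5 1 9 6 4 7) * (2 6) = (0 5 1 9 2 6 7) = [5, 9, 6, 3, 4, 1, 7, 0, 8, 2]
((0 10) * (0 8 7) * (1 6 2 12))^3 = (0 7 8 10)(1 12 2 6) = [7, 12, 6, 3, 4, 5, 1, 8, 10, 9, 0, 11, 2]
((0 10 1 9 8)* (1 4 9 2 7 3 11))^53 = (0 9 10 8 4)(1 3 2 11 7) = [9, 3, 11, 2, 0, 5, 6, 1, 4, 10, 8, 7]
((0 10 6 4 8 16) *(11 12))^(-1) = (0 16 8 4 6 10)(11 12) = [16, 1, 2, 3, 6, 5, 10, 7, 4, 9, 0, 12, 11, 13, 14, 15, 8]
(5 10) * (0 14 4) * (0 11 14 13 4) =[13, 1, 2, 3, 11, 10, 6, 7, 8, 9, 5, 14, 12, 4, 0] =(0 13 4 11 14)(5 10)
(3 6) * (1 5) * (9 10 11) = (1 5)(3 6)(9 10 11) = [0, 5, 2, 6, 4, 1, 3, 7, 8, 10, 11, 9]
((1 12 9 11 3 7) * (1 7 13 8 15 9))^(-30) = (15) = [0, 1, 2, 3, 4, 5, 6, 7, 8, 9, 10, 11, 12, 13, 14, 15]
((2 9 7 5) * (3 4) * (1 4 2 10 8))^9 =[0, 1, 2, 3, 4, 5, 6, 7, 8, 9, 10] =(10)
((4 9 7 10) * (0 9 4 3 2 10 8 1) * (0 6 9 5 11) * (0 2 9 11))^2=[0, 11, 3, 7, 4, 5, 2, 1, 6, 8, 9, 10]=(1 11 10 9 8 6 2 3 7)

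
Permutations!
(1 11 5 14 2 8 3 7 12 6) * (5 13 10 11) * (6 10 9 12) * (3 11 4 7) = [0, 5, 8, 3, 7, 14, 1, 6, 11, 12, 4, 13, 10, 9, 2] = (1 5 14 2 8 11 13 9 12 10 4 7 6)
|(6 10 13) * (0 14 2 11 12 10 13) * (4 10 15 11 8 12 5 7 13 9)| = |(0 14 2 8 12 15 11 5 7 13 6 9 4 10)| = 14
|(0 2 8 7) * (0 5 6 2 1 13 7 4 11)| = |(0 1 13 7 5 6 2 8 4 11)| = 10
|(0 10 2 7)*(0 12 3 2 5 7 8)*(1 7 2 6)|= 5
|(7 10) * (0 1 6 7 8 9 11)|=8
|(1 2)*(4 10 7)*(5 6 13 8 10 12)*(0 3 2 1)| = 24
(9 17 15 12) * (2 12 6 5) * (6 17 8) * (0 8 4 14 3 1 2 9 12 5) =(0 8 6)(1 2 5 9 4 14 3)(15 17) =[8, 2, 5, 1, 14, 9, 0, 7, 6, 4, 10, 11, 12, 13, 3, 17, 16, 15]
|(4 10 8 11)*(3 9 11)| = |(3 9 11 4 10 8)| = 6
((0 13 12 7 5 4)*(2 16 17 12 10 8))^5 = (0 16 4 2 5 8 7 10 12 13 17) = [16, 1, 5, 3, 2, 8, 6, 10, 7, 9, 12, 11, 13, 17, 14, 15, 4, 0]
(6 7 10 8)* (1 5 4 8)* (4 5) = (1 4 8 6 7 10) = [0, 4, 2, 3, 8, 5, 7, 10, 6, 9, 1]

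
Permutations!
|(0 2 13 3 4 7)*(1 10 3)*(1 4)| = |(0 2 13 4 7)(1 10 3)| = 15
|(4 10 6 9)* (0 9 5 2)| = |(0 9 4 10 6 5 2)| = 7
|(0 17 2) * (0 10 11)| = 5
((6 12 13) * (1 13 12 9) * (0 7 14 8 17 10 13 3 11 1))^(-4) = (0 10 7 13 14 6 8 9 17)(1 11 3) = [10, 11, 2, 1, 4, 5, 8, 13, 9, 17, 7, 3, 12, 14, 6, 15, 16, 0]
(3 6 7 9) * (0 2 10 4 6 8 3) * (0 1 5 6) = (0 2 10 4)(1 5 6 7 9)(3 8) = [2, 5, 10, 8, 0, 6, 7, 9, 3, 1, 4]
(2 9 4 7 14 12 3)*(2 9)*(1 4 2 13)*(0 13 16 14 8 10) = (0 13 1 4 7 8 10)(2 16 14 12 3 9) = [13, 4, 16, 9, 7, 5, 6, 8, 10, 2, 0, 11, 3, 1, 12, 15, 14]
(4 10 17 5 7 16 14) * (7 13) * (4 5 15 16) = [0, 1, 2, 3, 10, 13, 6, 4, 8, 9, 17, 11, 12, 7, 5, 16, 14, 15] = (4 10 17 15 16 14 5 13 7)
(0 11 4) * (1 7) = [11, 7, 2, 3, 0, 5, 6, 1, 8, 9, 10, 4] = (0 11 4)(1 7)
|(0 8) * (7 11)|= 2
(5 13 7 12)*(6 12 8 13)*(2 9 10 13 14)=(2 9 10 13 7 8 14)(5 6 12)=[0, 1, 9, 3, 4, 6, 12, 8, 14, 10, 13, 11, 5, 7, 2]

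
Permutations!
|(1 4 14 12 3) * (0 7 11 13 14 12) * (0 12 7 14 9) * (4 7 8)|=|(0 14 12 3 1 7 11 13 9)(4 8)|=18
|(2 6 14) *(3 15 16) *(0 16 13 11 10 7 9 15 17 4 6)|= |(0 16 3 17 4 6 14 2)(7 9 15 13 11 10)|= 24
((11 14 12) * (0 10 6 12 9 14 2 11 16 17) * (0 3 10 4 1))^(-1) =[1, 4, 11, 17, 0, 5, 10, 7, 8, 14, 3, 2, 6, 13, 9, 15, 12, 16] =(0 1 4)(2 11)(3 17 16 12 6 10)(9 14)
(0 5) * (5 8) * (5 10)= (0 8 10 5)= [8, 1, 2, 3, 4, 0, 6, 7, 10, 9, 5]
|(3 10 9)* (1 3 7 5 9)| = 3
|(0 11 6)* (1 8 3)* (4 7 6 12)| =|(0 11 12 4 7 6)(1 8 3)| =6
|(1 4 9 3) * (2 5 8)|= |(1 4 9 3)(2 5 8)|= 12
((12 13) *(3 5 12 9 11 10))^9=(3 12 9 10 5 13 11)=[0, 1, 2, 12, 4, 13, 6, 7, 8, 10, 5, 3, 9, 11]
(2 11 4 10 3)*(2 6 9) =[0, 1, 11, 6, 10, 5, 9, 7, 8, 2, 3, 4] =(2 11 4 10 3 6 9)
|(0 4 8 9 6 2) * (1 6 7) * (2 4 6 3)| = 9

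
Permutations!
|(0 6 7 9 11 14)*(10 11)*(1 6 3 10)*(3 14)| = 12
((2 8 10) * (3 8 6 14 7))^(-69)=(2 6 14 7 3 8 10)=[0, 1, 6, 8, 4, 5, 14, 3, 10, 9, 2, 11, 12, 13, 7]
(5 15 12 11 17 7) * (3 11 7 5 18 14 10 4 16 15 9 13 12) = [0, 1, 2, 11, 16, 9, 6, 18, 8, 13, 4, 17, 7, 12, 10, 3, 15, 5, 14] = (3 11 17 5 9 13 12 7 18 14 10 4 16 15)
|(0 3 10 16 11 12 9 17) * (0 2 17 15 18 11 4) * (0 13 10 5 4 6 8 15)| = 14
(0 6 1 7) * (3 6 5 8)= (0 5 8 3 6 1 7)= [5, 7, 2, 6, 4, 8, 1, 0, 3]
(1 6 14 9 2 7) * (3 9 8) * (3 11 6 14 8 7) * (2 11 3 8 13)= (1 14 7)(2 8 3 9 11 6 13)= [0, 14, 8, 9, 4, 5, 13, 1, 3, 11, 10, 6, 12, 2, 7]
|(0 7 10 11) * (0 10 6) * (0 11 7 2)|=4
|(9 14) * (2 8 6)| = 6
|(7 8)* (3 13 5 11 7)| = |(3 13 5 11 7 8)| = 6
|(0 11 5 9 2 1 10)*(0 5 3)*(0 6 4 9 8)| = |(0 11 3 6 4 9 2 1 10 5 8)| = 11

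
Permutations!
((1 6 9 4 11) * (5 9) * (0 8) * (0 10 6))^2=[10, 8, 2, 3, 1, 4, 9, 7, 6, 11, 5, 0]=(0 10 5 4 1 8 6 9 11)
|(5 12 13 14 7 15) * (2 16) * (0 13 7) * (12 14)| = |(0 13 12 7 15 5 14)(2 16)| = 14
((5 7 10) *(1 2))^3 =(10)(1 2) =[0, 2, 1, 3, 4, 5, 6, 7, 8, 9, 10]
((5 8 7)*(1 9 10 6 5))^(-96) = [0, 10, 2, 3, 4, 7, 8, 9, 1, 6, 5] = (1 10 5 7 9 6 8)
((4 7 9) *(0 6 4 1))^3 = (0 7)(1 4)(6 9) = [7, 4, 2, 3, 1, 5, 9, 0, 8, 6]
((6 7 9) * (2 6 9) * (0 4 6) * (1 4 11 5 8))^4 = (0 1 2 8 7 5 6 11 4) = [1, 2, 8, 3, 0, 6, 11, 5, 7, 9, 10, 4]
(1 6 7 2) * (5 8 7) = (1 6 5 8 7 2) = [0, 6, 1, 3, 4, 8, 5, 2, 7]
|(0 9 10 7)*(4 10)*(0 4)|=|(0 9)(4 10 7)|=6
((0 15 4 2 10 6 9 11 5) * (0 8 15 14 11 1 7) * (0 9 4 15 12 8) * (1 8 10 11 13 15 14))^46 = (0 11 4 10 8 7)(1 5 2 6 12 9)(13 15 14) = [11, 5, 6, 3, 10, 2, 12, 0, 7, 1, 8, 4, 9, 15, 13, 14]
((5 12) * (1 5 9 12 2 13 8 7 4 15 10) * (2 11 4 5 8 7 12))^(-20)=(1 2 11)(4 8 13)(5 10 9)(7 15 12)=[0, 2, 11, 3, 8, 10, 6, 15, 13, 5, 9, 1, 7, 4, 14, 12]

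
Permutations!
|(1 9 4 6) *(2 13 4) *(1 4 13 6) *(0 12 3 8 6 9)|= 14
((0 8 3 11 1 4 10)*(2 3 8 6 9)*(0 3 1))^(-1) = (0 11 3 10 4 1 2 9 6) = [11, 2, 9, 10, 1, 5, 0, 7, 8, 6, 4, 3]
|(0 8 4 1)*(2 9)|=4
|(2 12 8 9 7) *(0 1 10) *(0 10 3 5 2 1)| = |(1 3 5 2 12 8 9 7)| = 8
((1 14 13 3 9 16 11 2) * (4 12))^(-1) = (1 2 11 16 9 3 13 14)(4 12) = [0, 2, 11, 13, 12, 5, 6, 7, 8, 3, 10, 16, 4, 14, 1, 15, 9]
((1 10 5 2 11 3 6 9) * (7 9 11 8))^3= [0, 2, 9, 3, 4, 7, 6, 10, 1, 5, 8, 11]= (11)(1 2 9 5 7 10 8)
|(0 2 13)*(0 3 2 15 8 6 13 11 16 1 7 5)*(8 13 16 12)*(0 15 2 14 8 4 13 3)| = 18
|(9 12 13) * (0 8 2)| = 3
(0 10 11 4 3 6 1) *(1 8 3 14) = (0 10 11 4 14 1)(3 6 8) = [10, 0, 2, 6, 14, 5, 8, 7, 3, 9, 11, 4, 12, 13, 1]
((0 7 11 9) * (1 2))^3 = (0 9 11 7)(1 2) = [9, 2, 1, 3, 4, 5, 6, 0, 8, 11, 10, 7]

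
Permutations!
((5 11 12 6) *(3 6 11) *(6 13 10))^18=(3 6 13 5 10)=[0, 1, 2, 6, 4, 10, 13, 7, 8, 9, 3, 11, 12, 5]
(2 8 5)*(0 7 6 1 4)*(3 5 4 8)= (0 7 6 1 8 4)(2 3 5)= [7, 8, 3, 5, 0, 2, 1, 6, 4]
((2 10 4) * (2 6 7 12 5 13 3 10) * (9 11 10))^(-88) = (3 11 4 7 5)(6 12 13 9 10) = [0, 1, 2, 11, 7, 3, 12, 5, 8, 10, 6, 4, 13, 9]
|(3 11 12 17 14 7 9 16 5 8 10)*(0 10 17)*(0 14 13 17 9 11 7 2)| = 8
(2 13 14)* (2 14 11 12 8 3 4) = (14)(2 13 11 12 8 3 4) = [0, 1, 13, 4, 2, 5, 6, 7, 3, 9, 10, 12, 8, 11, 14]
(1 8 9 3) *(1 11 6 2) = (1 8 9 3 11 6 2) = [0, 8, 1, 11, 4, 5, 2, 7, 9, 3, 10, 6]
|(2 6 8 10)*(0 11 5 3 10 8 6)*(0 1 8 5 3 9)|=9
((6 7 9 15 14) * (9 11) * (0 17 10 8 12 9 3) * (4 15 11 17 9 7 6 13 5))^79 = (0 3 11 9)(4 5 13 14 15)(7 12 8 10 17) = [3, 1, 2, 11, 5, 13, 6, 12, 10, 0, 17, 9, 8, 14, 15, 4, 16, 7]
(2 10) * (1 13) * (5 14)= (1 13)(2 10)(5 14)= [0, 13, 10, 3, 4, 14, 6, 7, 8, 9, 2, 11, 12, 1, 5]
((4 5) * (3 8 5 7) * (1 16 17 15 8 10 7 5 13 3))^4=(1 8 7 15 10 17 3 16 13)=[0, 8, 2, 16, 4, 5, 6, 15, 7, 9, 17, 11, 12, 1, 14, 10, 13, 3]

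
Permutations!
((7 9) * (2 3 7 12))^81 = (2 3 7 9 12) = [0, 1, 3, 7, 4, 5, 6, 9, 8, 12, 10, 11, 2]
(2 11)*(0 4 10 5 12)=(0 4 10 5 12)(2 11)=[4, 1, 11, 3, 10, 12, 6, 7, 8, 9, 5, 2, 0]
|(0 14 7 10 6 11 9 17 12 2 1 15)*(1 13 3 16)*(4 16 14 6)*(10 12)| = 30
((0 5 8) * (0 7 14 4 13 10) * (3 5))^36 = (14) = [0, 1, 2, 3, 4, 5, 6, 7, 8, 9, 10, 11, 12, 13, 14]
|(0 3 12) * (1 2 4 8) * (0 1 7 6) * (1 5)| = 10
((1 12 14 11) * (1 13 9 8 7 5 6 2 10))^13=(1 12 14 11 13 9 8 7 5 6 2 10)=[0, 12, 10, 3, 4, 6, 2, 5, 7, 8, 1, 13, 14, 9, 11]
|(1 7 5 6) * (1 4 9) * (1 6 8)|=12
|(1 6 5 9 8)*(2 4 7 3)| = |(1 6 5 9 8)(2 4 7 3)| = 20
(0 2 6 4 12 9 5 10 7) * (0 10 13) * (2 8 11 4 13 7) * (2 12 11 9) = [8, 1, 6, 3, 11, 7, 13, 10, 9, 5, 12, 4, 2, 0] = (0 8 9 5 7 10 12 2 6 13)(4 11)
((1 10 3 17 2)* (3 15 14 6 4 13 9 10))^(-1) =(1 2 17 3)(4 6 14 15 10 9 13) =[0, 2, 17, 1, 6, 5, 14, 7, 8, 13, 9, 11, 12, 4, 15, 10, 16, 3]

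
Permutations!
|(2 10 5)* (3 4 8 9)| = 12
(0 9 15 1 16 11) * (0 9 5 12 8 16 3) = [5, 3, 2, 0, 4, 12, 6, 7, 16, 15, 10, 9, 8, 13, 14, 1, 11] = (0 5 12 8 16 11 9 15 1 3)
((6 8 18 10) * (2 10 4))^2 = [0, 1, 6, 3, 10, 5, 18, 7, 4, 9, 8, 11, 12, 13, 14, 15, 16, 17, 2] = (2 6 18)(4 10 8)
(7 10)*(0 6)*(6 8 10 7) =(0 8 10 6) =[8, 1, 2, 3, 4, 5, 0, 7, 10, 9, 6]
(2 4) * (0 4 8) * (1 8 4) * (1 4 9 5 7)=(0 4 2 9 5 7 1 8)=[4, 8, 9, 3, 2, 7, 6, 1, 0, 5]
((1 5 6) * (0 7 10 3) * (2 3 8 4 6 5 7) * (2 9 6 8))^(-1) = (0 3 2 10 7 1 6 9)(4 8) = [3, 6, 10, 2, 8, 5, 9, 1, 4, 0, 7]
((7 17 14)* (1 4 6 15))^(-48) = (17) = [0, 1, 2, 3, 4, 5, 6, 7, 8, 9, 10, 11, 12, 13, 14, 15, 16, 17]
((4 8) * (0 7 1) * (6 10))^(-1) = [1, 7, 2, 3, 8, 5, 10, 0, 4, 9, 6] = (0 1 7)(4 8)(6 10)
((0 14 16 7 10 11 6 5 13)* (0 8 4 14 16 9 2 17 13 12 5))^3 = (0 10)(2 8 9 13 14 17 4)(5 12)(6 7)(11 16) = [10, 1, 8, 3, 2, 12, 7, 6, 9, 13, 0, 16, 5, 14, 17, 15, 11, 4]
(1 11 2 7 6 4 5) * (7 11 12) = (1 12 7 6 4 5)(2 11) = [0, 12, 11, 3, 5, 1, 4, 6, 8, 9, 10, 2, 7]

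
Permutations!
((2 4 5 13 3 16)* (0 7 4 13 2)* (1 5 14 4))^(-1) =[16, 7, 5, 13, 14, 1, 6, 0, 8, 9, 10, 11, 12, 2, 4, 15, 3] =(0 16 3 13 2 5 1 7)(4 14)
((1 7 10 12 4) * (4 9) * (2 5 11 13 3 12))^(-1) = [0, 4, 10, 13, 9, 2, 6, 1, 8, 12, 7, 5, 3, 11] = (1 4 9 12 3 13 11 5 2 10 7)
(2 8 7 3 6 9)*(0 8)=[8, 1, 0, 6, 4, 5, 9, 3, 7, 2]=(0 8 7 3 6 9 2)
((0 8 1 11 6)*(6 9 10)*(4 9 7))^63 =(11) =[0, 1, 2, 3, 4, 5, 6, 7, 8, 9, 10, 11]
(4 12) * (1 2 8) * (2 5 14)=(1 5 14 2 8)(4 12)=[0, 5, 8, 3, 12, 14, 6, 7, 1, 9, 10, 11, 4, 13, 2]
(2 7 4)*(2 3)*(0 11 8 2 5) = (0 11 8 2 7 4 3 5) = [11, 1, 7, 5, 3, 0, 6, 4, 2, 9, 10, 8]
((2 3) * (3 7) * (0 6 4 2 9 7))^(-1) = (0 2 4 6)(3 7 9) = [2, 1, 4, 7, 6, 5, 0, 9, 8, 3]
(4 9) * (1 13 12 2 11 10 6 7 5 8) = (1 13 12 2 11 10 6 7 5 8)(4 9) = [0, 13, 11, 3, 9, 8, 7, 5, 1, 4, 6, 10, 2, 12]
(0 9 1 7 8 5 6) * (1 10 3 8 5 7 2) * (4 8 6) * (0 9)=(1 2)(3 6 9 10)(4 8 7 5)=[0, 2, 1, 6, 8, 4, 9, 5, 7, 10, 3]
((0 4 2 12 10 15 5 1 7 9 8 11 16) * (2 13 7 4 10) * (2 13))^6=[2, 9, 11, 3, 8, 7, 6, 10, 5, 15, 12, 1, 16, 0, 14, 13, 4]=(0 2 11 1 9 15 13)(4 8 5 7 10 12 16)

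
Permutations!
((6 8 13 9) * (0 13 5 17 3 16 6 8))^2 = (0 9 5 3 6 13 8 17 16) = [9, 1, 2, 6, 4, 3, 13, 7, 17, 5, 10, 11, 12, 8, 14, 15, 0, 16]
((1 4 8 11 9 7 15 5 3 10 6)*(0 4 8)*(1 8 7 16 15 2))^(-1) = (0 4)(1 2 7)(3 5 15 16 9 11 8 6 10) = [4, 2, 7, 5, 0, 15, 10, 1, 6, 11, 3, 8, 12, 13, 14, 16, 9]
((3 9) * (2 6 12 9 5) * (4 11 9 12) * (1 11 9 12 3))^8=(1 9 4 6 2 5 3 12 11)=[0, 9, 5, 12, 6, 3, 2, 7, 8, 4, 10, 1, 11]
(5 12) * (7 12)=(5 7 12)=[0, 1, 2, 3, 4, 7, 6, 12, 8, 9, 10, 11, 5]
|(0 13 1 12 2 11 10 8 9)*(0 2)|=20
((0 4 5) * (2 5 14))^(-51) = (0 5 2 14 4) = [5, 1, 14, 3, 0, 2, 6, 7, 8, 9, 10, 11, 12, 13, 4]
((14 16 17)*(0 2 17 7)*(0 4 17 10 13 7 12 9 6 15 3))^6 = [17, 1, 14, 4, 6, 5, 13, 9, 8, 10, 16, 11, 2, 12, 3, 7, 0, 15] = (0 17 15 7 9 10 16)(2 14 3 4 6 13 12)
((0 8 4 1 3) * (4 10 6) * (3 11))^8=(11)=[0, 1, 2, 3, 4, 5, 6, 7, 8, 9, 10, 11]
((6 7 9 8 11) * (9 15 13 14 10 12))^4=(6 14 8 15 12)(7 10 11 13 9)=[0, 1, 2, 3, 4, 5, 14, 10, 15, 7, 11, 13, 6, 9, 8, 12]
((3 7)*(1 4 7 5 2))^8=[0, 7, 4, 2, 3, 1, 6, 5]=(1 7 5)(2 4 3)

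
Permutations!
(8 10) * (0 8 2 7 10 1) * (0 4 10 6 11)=(0 8 1 4 10 2 7 6 11)=[8, 4, 7, 3, 10, 5, 11, 6, 1, 9, 2, 0]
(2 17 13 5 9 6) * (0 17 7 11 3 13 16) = [17, 1, 7, 13, 4, 9, 2, 11, 8, 6, 10, 3, 12, 5, 14, 15, 0, 16] = (0 17 16)(2 7 11 3 13 5 9 6)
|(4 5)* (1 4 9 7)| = |(1 4 5 9 7)| = 5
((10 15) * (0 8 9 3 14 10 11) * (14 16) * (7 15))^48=(0 15 10 16 9)(3 8 11 7 14)=[15, 1, 2, 8, 4, 5, 6, 14, 11, 0, 16, 7, 12, 13, 3, 10, 9]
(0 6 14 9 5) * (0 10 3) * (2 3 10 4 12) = [6, 1, 3, 0, 12, 4, 14, 7, 8, 5, 10, 11, 2, 13, 9] = (0 6 14 9 5 4 12 2 3)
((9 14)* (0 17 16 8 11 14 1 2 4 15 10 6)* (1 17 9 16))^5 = [4, 6, 0, 3, 9, 5, 2, 7, 11, 15, 1, 14, 12, 13, 16, 17, 8, 10] = (0 4 9 15 17 10 1 6 2)(8 11 14 16)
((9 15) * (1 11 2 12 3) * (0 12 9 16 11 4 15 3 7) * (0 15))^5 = (0 11 4 16 1 15 3 7 9 12 2) = [11, 15, 0, 7, 16, 5, 6, 9, 8, 12, 10, 4, 2, 13, 14, 3, 1]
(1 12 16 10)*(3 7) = (1 12 16 10)(3 7) = [0, 12, 2, 7, 4, 5, 6, 3, 8, 9, 1, 11, 16, 13, 14, 15, 10]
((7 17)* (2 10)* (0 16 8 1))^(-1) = [1, 8, 10, 3, 4, 5, 6, 17, 16, 9, 2, 11, 12, 13, 14, 15, 0, 7] = (0 1 8 16)(2 10)(7 17)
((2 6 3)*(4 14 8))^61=[0, 1, 6, 2, 14, 5, 3, 7, 4, 9, 10, 11, 12, 13, 8]=(2 6 3)(4 14 8)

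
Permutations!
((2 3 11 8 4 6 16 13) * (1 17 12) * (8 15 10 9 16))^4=(1 17 12)(2 10)(3 9)(4 6 8)(11 16)(13 15)=[0, 17, 10, 9, 6, 5, 8, 7, 4, 3, 2, 16, 1, 15, 14, 13, 11, 12]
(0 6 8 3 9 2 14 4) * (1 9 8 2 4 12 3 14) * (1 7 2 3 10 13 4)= (0 6 3 8 14 12 10 13 4)(1 9)(2 7)= [6, 9, 7, 8, 0, 5, 3, 2, 14, 1, 13, 11, 10, 4, 12]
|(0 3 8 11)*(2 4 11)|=|(0 3 8 2 4 11)|=6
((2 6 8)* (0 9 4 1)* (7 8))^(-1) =(0 1 4 9)(2 8 7 6) =[1, 4, 8, 3, 9, 5, 2, 6, 7, 0]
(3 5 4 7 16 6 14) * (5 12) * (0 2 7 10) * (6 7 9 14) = (0 2 9 14 3 12 5 4 10)(7 16) = [2, 1, 9, 12, 10, 4, 6, 16, 8, 14, 0, 11, 5, 13, 3, 15, 7]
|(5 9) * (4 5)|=|(4 5 9)|=3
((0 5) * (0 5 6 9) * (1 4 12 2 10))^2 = [9, 12, 1, 3, 2, 5, 0, 7, 8, 6, 4, 11, 10] = (0 9 6)(1 12 10 4 2)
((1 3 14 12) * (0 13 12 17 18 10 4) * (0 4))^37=[13, 3, 2, 14, 4, 5, 6, 7, 8, 9, 0, 11, 1, 12, 17, 15, 16, 18, 10]=(0 13 12 1 3 14 17 18 10)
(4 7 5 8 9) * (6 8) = [0, 1, 2, 3, 7, 6, 8, 5, 9, 4] = (4 7 5 6 8 9)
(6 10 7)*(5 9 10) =(5 9 10 7 6) =[0, 1, 2, 3, 4, 9, 5, 6, 8, 10, 7]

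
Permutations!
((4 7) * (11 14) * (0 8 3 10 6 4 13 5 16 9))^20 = [16, 1, 2, 0, 10, 7, 3, 6, 9, 5, 8, 11, 12, 4, 14, 15, 13] = (0 16 13 4 10 8 9 5 7 6 3)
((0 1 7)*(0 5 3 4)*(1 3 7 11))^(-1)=[4, 11, 2, 0, 3, 7, 6, 5, 8, 9, 10, 1]=(0 4 3)(1 11)(5 7)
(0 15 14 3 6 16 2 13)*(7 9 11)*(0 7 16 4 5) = (0 15 14 3 6 4 5)(2 13 7 9 11 16) = [15, 1, 13, 6, 5, 0, 4, 9, 8, 11, 10, 16, 12, 7, 3, 14, 2]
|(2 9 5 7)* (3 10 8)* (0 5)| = |(0 5 7 2 9)(3 10 8)| = 15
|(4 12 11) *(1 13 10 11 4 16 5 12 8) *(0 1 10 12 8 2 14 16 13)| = |(0 1)(2 14 16 5 8 10 11 13 12 4)| = 10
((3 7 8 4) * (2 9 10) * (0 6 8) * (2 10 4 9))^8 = (10)(0 6 8 9 4 3 7) = [6, 1, 2, 7, 3, 5, 8, 0, 9, 4, 10]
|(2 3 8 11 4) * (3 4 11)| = 2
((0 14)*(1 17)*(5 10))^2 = (17) = [0, 1, 2, 3, 4, 5, 6, 7, 8, 9, 10, 11, 12, 13, 14, 15, 16, 17]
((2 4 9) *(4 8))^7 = [0, 1, 9, 3, 8, 5, 6, 7, 2, 4] = (2 9 4 8)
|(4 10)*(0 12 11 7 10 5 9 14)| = |(0 12 11 7 10 4 5 9 14)| = 9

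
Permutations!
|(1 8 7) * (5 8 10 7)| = 6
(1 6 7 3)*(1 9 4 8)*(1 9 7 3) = (1 6 3 7)(4 8 9) = [0, 6, 2, 7, 8, 5, 3, 1, 9, 4]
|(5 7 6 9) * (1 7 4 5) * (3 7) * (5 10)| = 15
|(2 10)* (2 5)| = 3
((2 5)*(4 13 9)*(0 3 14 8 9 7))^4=[9, 1, 2, 4, 3, 5, 6, 8, 7, 0, 10, 11, 12, 14, 13]=(0 9)(3 4)(7 8)(13 14)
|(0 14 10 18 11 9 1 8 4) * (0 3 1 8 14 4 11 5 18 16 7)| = 24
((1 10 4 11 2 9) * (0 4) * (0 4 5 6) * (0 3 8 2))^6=(0 9 5 1 6 10 3 4 8 11 2)=[9, 6, 0, 4, 8, 1, 10, 7, 11, 5, 3, 2]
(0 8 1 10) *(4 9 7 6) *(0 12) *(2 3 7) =(0 8 1 10 12)(2 3 7 6 4 9) =[8, 10, 3, 7, 9, 5, 4, 6, 1, 2, 12, 11, 0]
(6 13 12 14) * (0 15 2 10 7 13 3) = (0 15 2 10 7 13 12 14 6 3) = [15, 1, 10, 0, 4, 5, 3, 13, 8, 9, 7, 11, 14, 12, 6, 2]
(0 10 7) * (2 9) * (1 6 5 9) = (0 10 7)(1 6 5 9 2) = [10, 6, 1, 3, 4, 9, 5, 0, 8, 2, 7]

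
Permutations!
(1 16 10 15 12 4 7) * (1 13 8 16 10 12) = (1 10 15)(4 7 13 8 16 12) = [0, 10, 2, 3, 7, 5, 6, 13, 16, 9, 15, 11, 4, 8, 14, 1, 12]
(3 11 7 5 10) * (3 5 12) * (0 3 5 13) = [3, 1, 2, 11, 4, 10, 6, 12, 8, 9, 13, 7, 5, 0] = (0 3 11 7 12 5 10 13)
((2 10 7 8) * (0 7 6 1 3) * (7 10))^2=[6, 0, 8, 10, 4, 5, 3, 2, 7, 9, 1]=(0 6 3 10 1)(2 8 7)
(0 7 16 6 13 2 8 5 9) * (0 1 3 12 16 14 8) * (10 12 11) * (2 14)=(0 7 2)(1 3 11 10 12 16 6 13 14 8 5 9)=[7, 3, 0, 11, 4, 9, 13, 2, 5, 1, 12, 10, 16, 14, 8, 15, 6]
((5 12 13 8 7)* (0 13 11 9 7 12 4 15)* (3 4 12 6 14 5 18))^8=(0 9 8 18 14 4 12)(3 5 15 11 13 7 6)=[9, 1, 2, 5, 12, 15, 3, 6, 18, 8, 10, 13, 0, 7, 4, 11, 16, 17, 14]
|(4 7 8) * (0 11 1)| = |(0 11 1)(4 7 8)| = 3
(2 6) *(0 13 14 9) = (0 13 14 9)(2 6) = [13, 1, 6, 3, 4, 5, 2, 7, 8, 0, 10, 11, 12, 14, 9]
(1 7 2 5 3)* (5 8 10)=[0, 7, 8, 1, 4, 3, 6, 2, 10, 9, 5]=(1 7 2 8 10 5 3)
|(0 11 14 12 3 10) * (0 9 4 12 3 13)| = |(0 11 14 3 10 9 4 12 13)| = 9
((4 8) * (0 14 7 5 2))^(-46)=(0 2 5 7 14)=[2, 1, 5, 3, 4, 7, 6, 14, 8, 9, 10, 11, 12, 13, 0]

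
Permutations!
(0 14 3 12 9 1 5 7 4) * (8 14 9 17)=[9, 5, 2, 12, 0, 7, 6, 4, 14, 1, 10, 11, 17, 13, 3, 15, 16, 8]=(0 9 1 5 7 4)(3 12 17 8 14)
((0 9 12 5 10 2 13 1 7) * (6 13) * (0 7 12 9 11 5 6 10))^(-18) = (1 6)(12 13) = [0, 6, 2, 3, 4, 5, 1, 7, 8, 9, 10, 11, 13, 12]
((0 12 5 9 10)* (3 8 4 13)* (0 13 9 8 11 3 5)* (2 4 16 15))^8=(2 15 16 8 5 13 10 9 4)=[0, 1, 15, 3, 2, 13, 6, 7, 5, 4, 9, 11, 12, 10, 14, 16, 8]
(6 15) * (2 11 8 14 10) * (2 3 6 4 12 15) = (2 11 8 14 10 3 6)(4 12 15) = [0, 1, 11, 6, 12, 5, 2, 7, 14, 9, 3, 8, 15, 13, 10, 4]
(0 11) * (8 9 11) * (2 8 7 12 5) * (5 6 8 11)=(0 7 12 6 8 9 5 2 11)=[7, 1, 11, 3, 4, 2, 8, 12, 9, 5, 10, 0, 6]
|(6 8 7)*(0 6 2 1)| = 6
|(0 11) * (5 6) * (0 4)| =6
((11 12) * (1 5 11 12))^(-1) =(12)(1 11 5) =[0, 11, 2, 3, 4, 1, 6, 7, 8, 9, 10, 5, 12]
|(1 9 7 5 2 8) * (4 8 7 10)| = |(1 9 10 4 8)(2 7 5)| = 15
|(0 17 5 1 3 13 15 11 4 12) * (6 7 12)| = 12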